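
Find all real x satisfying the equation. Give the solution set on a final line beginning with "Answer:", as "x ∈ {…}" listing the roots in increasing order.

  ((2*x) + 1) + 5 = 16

Step 1. [((2*x) + 1) + 5 = 16] +5 is outermost — subtract 5 both sides ⇒ sub: (2*x) + 1 = 11.
Step 2. [(2*x) + 1 = 11] 1 comes off first (subtract 1), so sub: 2*x = 10.
Step 3. [2*x = 10] LHS = 2·(…); ÷2 both sides, so div: x = 5.

Answer: x ∈ {5}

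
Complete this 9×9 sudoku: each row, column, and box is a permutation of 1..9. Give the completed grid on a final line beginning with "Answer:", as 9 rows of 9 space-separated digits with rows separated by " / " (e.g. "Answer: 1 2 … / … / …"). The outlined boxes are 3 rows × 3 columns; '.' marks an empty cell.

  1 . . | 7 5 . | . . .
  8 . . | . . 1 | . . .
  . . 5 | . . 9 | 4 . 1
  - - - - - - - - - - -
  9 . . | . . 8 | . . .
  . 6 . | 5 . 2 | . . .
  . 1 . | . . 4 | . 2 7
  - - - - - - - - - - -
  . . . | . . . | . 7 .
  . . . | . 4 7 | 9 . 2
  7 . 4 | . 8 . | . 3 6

Step 1. [r2c7∈{2,3,5,6,7}] col 7 places 7 nowhere but r2c7, so r2c7=7.
Step 2. [r1c7∈{2,3,6,8}] in col 7, 2 fits only at r1c7, so r1c7=2.
Step 3. [r1c2∈{3,4,9}] 4 has one home in row 1: r1c2. So r1c2=4.
Step 4. [r3c4∈{2,3,6,8}] in col 4, 8 fits only at r3c4, so r3c4=8.
Step 5. [r3c8∈{6}] r3c8 has the single candidate 6 ⇒ r3c8=6.
Step 6. [r7c9∈{4,5,8}] r7c9 is the only open cell in row 7 admitting 4. So r7c9=4.
Step 7. [r3c2∈{2,3,7}] r3c2 is the only open cell in row 3 admitting 7, so r3c2=7.
Step 8. [r4c8∈{1,4,5}] row 4 places 4 nowhere but r4c8, so r4c8=4.
Step 9. [r9c6∈{5}] r9c6's peers cover all but 5 ⇒ r9c6=5.
Step 10. [r9c7∈{1}] r9c7 has the single candidate 1 ⇒ r9c7=1.
Step 11. [r2c4∈{2,3,4,6}] across row 2, 4 lands solely at r2c4, so r2c4=4.
Step 12. [r5c8∈{1,8,9}] col 8 places 1 nowhere but r5c8. So r5c8=1.
Step 13. [r5c9∈{3,8,9}] r5c9 is the only open cell in box 6 admitting 9. So r5c9=9.
Step 14. [r1c9∈{3,8}] across col 9, 8 lands solely at r1c9 ⇒ r1c9=8.
Step 15. [r2c9∈{3,5}] in box 3, 3 fits only at r2c9. So r2c9=3.
Step 16. [r8c8∈{5,8}] r8c8 is the only open cell in col 8 admitting 8. So r8c8=8.
Step 17. [r7c2∈{2,3,5,8,9}] col 2 places 8 nowhere but r7c2. So r7c2=8.
Step 18. [r4c9∈{5}] r4c9's peers cover all but 5 ⇒ r4c9=5.
Step 19. [r6c1∈{3,5}] 5 has one home in row 6: r6c1 ⇒ r6c1=5.
Step 20. [r1c8∈{9}] r1c8's peers cover all but 9 ⇒ r1c8=9.
Step 21. [r5c1∈{3,4}] r5c3, r5c5, r5c7 in row 5 together hold only {3,7,8}; those three values are spoken for ⇒ r5c1≠3.
Step 22. [r8c3∈{1,3,6}] 6 in box 1 is pinned to col 3, so r8c3≠6.
Step 23. [r4c2∈{2,3}] r2c2 and r9c2 in col 2 both hold exactly {2,9}; those values are spoken for, so r4c2≠2.
Step 24. [r4c2∈{3}] r4c2 has the single candidate 3 ⇒ r4c2=3.
Step 25. [r4c7∈{6}] r4c7 has the single candidate 6, so r4c7=6.
Step 26. [r4c4∈{1}] nothing but 1 survives at r4c4, so r4c4=1.
Step 27. [r7c5∈{1,2,3,6,9}] in col 5, 1 fits only at r7c5 ⇒ r7c5=1.
Step 28. [r6c5∈{3,6,9}] in col 5, 9 fits only at r6c5. So r6c5=9.
Step 29. [r4c3∈{2,7}] r4c3 is the only open cell in row 4 admitting 2. So r4c3=2.
Step 30. [r2c5∈{2,6}] across col 5, 6 lands solely at r2c5, so r2c5=6.
Step 31. [r7c6∈{3,6}] in col 6, 6 fits only at r7c6 ⇒ r7c6=6.
Step 32. [r8c4∈{3}] r8c4's peers cover all but 3 ⇒ r8c4=3.
Step 33. [r5c5∈{3,7}] box 5 places 3 nowhere but r5c5. So r5c5=3.
Step 34. [r2c2∈{2,9}] across row 2, 2 lands solely at r2c2 ⇒ r2c2=2.
Step 35. [r9c4∈{2,9}] row 9 places 2 nowhere but r9c4, so r9c4=2.
Step 36. [r3c1∈{3}] r3c1 has the single candidate 3, so r3c1=3.
Step 37. [r6c3∈{8}] r6c3 has the single candidate 8, so r6c3=8.
Step 38. [r7c4∈{9}] nothing but 9 survives at r7c4 ⇒ r7c4=9.
Step 39. [r5c7∈{8}] nothing but 8 survives at r5c7 ⇒ r5c7=8.
Step 40. [r5c1∈{4}] r5c1 is down to just 4, so r5c1=4.
Step 41. [r6c7∈{3}] only 3 remains possible at r6c7. So r6c7=3.
Step 42. [r1c3∈{6}] nothing but 6 survives at r1c3 ⇒ r1c3=6.
Step 43. [r7c3∈{3}] nothing but 3 survives at r7c3. So r7c3=3.
Step 44. [r7c1∈{2}] r7c1 has the single candidate 2 ⇒ r7c1=2.
Step 45. [r5c3∈{7}] r5c3's peers cover all but 7. So r5c3=7.
Step 46. [r8c3∈{1}] r8c3 has the single candidate 1. So r8c3=1.
Step 47. [r6c4∈{6}] only 6 remains possible at r6c4, so r6c4=6.
Step 48. [r4c5∈{7}] only 7 remains possible at r4c5, so r4c5=7.
Step 49. [r7c7∈{5}] r7c7 is down to just 5 ⇒ r7c7=5.
Step 50. [r3c5∈{2}] r3c5 is down to just 2, so r3c5=2.
Step 51. [r1c6∈{3}] only 3 remains possible at r1c6 ⇒ r1c6=3.
Step 52. [r2c3∈{9}] r2c3 has the single candidate 9 ⇒ r2c3=9.
Step 53. [r2c8∈{5}] r2c8's peers cover all but 5, so r2c8=5.
Step 54. [r8c2∈{5}] nothing but 5 survives at r8c2. So r8c2=5.
Step 55. [r9c2∈{9}] r9c2 has the single candidate 9, so r9c2=9.
Step 56. [r8c1∈{6}] r8c1 is down to just 6, so r8c1=6.

Answer: 1 4 6 7 5 3 2 9 8 / 8 2 9 4 6 1 7 5 3 / 3 7 5 8 2 9 4 6 1 / 9 3 2 1 7 8 6 4 5 / 4 6 7 5 3 2 8 1 9 / 5 1 8 6 9 4 3 2 7 / 2 8 3 9 1 6 5 7 4 / 6 5 1 3 4 7 9 8 2 / 7 9 4 2 8 5 1 3 6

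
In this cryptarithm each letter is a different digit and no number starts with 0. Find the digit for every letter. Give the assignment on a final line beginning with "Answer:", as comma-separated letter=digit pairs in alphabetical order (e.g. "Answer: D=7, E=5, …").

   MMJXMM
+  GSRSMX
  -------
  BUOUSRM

Step 1. [col 1: M + X ≡ M (mod 10)] column 1: given nothing yet, carry-in 0, and all letters distinct, none taken yet, M+X≡M (mod 10) forces X=0, so X=0.
Step 2. [B] adding two 6-digit numbers gives at most 6+1 digits, and here it does — B is that final carry and must be 1 ⇒ B=1.
Step 3. [col 1: M + X ≡ M (mod 10)] column 1 (M + X ≡ M (mod 10), carry-in 0) doesn't pin M yet; pick M=4 and continue, so M=4.
Step 4. [col 2: M + M ≡ R (mod 10)] column 2 reads M+M+carry(0)=R with M=4; with digits 0,1,4 already taken and all letters distinct, the only value for R is 8. So R=8.
Step 5. [col 3: X + S ≡ S (mod 10)] no forcing yet in column 3 (carry-in 0); S=2 is free and consistent — try it. So S=2.
Step 6. [col 4: J + R ≡ U (mod 10)] column 4 (J + R ≡ U (mod 10), carry-in 0) doesn't pin J yet; pick J=5 and continue ⇒ J=5.
Step 7. [col 4: J + R ≡ U (mod 10)] column 4: given J=5, R=8, carry-in 0, and digits 0,1,2,4,5,8 already taken and all letters distinct, J+R≡U (mod 10) forces U=3 ⇒ U=3.
Step 8. [col 5: M + S ≡ O (mod 10)] column 5: given M=4, S=2, carry-in 1, and digits 0,1,2,3,4,5,8 already taken and all letters distinct, M+S≡O (mod 10) forces O=7. So O=7.
Step 9. [col 6: M + G ≡ U (mod 10)] from column 6 (M=4, U=3, carry-in 0, digits 0,1,2,3,4,5,7,8 already taken and all letters distinct): G must equal 9, so G=9.

Answer: B=1, G=9, J=5, M=4, O=7, R=8, S=2, U=3, X=0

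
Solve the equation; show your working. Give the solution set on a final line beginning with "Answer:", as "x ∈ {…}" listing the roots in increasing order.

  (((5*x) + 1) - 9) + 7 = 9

Step 1. [(((5*x) + 1) - 9) + 7 = 9] +7 is outermost — subtract 7 both sides. So sub: ((5*x) + 1) - 9 = 2.
Step 2. [((5*x) + 1) - 9 = 2] -9 is outermost — add 9 both sides, so sub: (5*x) + 1 = 11.
Step 3. [(5*x) + 1 = 11] +1 is outermost — subtract 1 both sides, so sub: 5*x = 10.
Step 4. [5*x = 10] 5·(inner) — divide through by 5 ⇒ div: x = 2.

Answer: x ∈ {2}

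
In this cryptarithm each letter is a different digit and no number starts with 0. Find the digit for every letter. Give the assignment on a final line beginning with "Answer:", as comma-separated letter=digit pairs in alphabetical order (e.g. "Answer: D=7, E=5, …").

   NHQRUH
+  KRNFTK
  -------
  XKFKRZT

Step 1. [X] X is the leading digit of a 7-digit sum of two 6-digit numbers; the final carry is exactly 1. So X=1.
Step 2. [col 1: H + K ≡ T (mod 10)] several values work for K in column 1 (H + K ≡ T (mod 10), carry-in 0); try K=7, so K=7.
Step 3. [col 1: H + K ≡ T (mod 10)] H=5 is one option consistent with column 1 (H + K ≡ T (mod 10), carry-in 0) — take it. So H=5.
Step 4. [col 1: H + K ≡ T (mod 10)] from column 1 (H=5, K=7, carry-in 0, digits 1,5,7 already taken and all letters distinct): T must equal 2 ⇒ T=2.
Step 5. [col 2: U + T ≡ Z (mod 10)] several values work for Z in column 2 (U + T ≡ Z (mod 10), carry-in 1); try Z=6, so Z=6.
Step 6. [col 2: U + T ≡ Z (mod 10)] in column 2 we have U+T≡Z with carry-in 1; given T=2, Z=6 and digits 1,2,5,6,7 already taken and all letters distinct, that pins U to 3, so U=3.
Step 7. [col 3: R + F ≡ R (mod 10)] column 3 reads R+F+carry(0)=R with nothing yet; with digits 1,2,3,5,6,7 already taken and all letters distinct, the only value for F is 0 ⇒ F=0.
Step 8. [col 3: R + F ≡ R (mod 10)] no forcing yet in column 3 (carry-in 0); R=4 is free and consistent — try it. So R=4.
Step 9. [col 4: Q + N ≡ K (mod 10)] N=9 is one option consistent with column 4 (Q + N ≡ K (mod 10), carry-in 0) — take it. So N=9.
Step 10. [col 4: Q + N ≡ K (mod 10)] in column 4 we have Q+N≡K with carry-in 0; given N=9, K=7 and digits 0,1,2,3,4,5,6,7,9 already taken and all letters distinct, that pins Q to 8 ⇒ Q=8.

Answer: F=0, H=5, K=7, N=9, Q=8, R=4, T=2, U=3, X=1, Z=6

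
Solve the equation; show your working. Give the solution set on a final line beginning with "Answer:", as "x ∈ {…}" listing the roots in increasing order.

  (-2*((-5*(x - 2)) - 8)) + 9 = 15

Step 1. [(-2*((-5*(x - 2)) - 8)) + 9 = 15] peel the +9: subtract 9 from each side. So sub: -2*((-5*(x - 2)) - 8) = 6.
Step 2. [-2*((-5*(x - 2)) - 8) = 6] LHS = -2·(…); ÷-2 both sides, so div: (-5*(x - 2)) - 8 = -3.
Step 3. [(-5*(x - 2)) - 8 = -3] add 8: x sits inside (… - 8) ⇒ sub: -5*(x - 2) = 5.
Step 4. [-5*(x - 2) = 5] -5 out front; divide by -5. So div: x - 2 = -1.
Step 5. [x - 2 = -1] the outer -2 inverts by adding 2, so sub: x = 1.

Answer: x ∈ {1}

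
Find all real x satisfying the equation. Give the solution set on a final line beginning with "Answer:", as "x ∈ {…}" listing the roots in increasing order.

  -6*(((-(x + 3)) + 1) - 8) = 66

Step 1. [-6*(((-(x + 3)) + 1) - 8) = 66] LHS = -6·(…); ÷-6 both sides, so div: ((-(x + 3)) + 1) - 8 = -11.
Step 2. [((-(x + 3)) + 1) - 8 = -11] -8 is outermost — add 8 both sides ⇒ sub: (-(x + 3)) + 1 = -3.
Step 3. [(-(x + 3)) + 1 = -3] +1 is outermost — subtract 1 both sides. So sub: -(x + 3) = -4.
Step 4. [-(x + 3) = -4] LHS negated; negate both sides. So neg: x + 3 = 4.
Step 5. [x + 3 = 4] 3 comes off first (subtract 3), so sub: x = 1.

Answer: x ∈ {1}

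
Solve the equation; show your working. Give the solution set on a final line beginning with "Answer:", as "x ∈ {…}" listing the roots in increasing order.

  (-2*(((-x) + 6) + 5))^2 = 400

Step 1. [(-2*(((-x) + 6) + 5))^2 = 400] √ both sides: 400 ≥ 0 gives two branches. So sqrt: -2*(((-x) + 6) + 5) = 20 or -20.
Step 2. [-2*(((-x) + 6) + 5) = 20 or -20] leading coefficient -2: divide by -2 ⇒ div: ((-x) + 6) + 5 = -10 or 10.
Step 3. [((-x) + 6) + 5 = -10 or 10] +5 is outermost — subtract 5 both sides. So sub: (-x) + 6 = -15 or 5.
Step 4. [(-x) + 6 = -15 or 5] subtract 6: x sits inside (… + 6). So sub: -x = -21 or -1.
Step 5. [-x = -21 or -1] leading − — multiply by −1. So neg: x = 21 or 1.

Answer: x ∈ {1, 21}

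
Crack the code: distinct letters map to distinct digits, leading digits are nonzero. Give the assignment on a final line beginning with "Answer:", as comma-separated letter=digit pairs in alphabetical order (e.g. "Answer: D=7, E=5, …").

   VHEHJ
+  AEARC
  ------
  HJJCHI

Step 1. [col 1: J + C ≡ I (mod 10)] column 1 (J + C ≡ I (mod 10), carry-in 0) doesn't pin J yet; pick J=5 and continue ⇒ J=5.
Step 2. [H] adding two 5-digit numbers gives at most 5+1 digits, and here it does — H is that final carry and must be 1. So H=1.
Step 3. [col 1: J + C ≡ I (mod 10)] C=2 is one option consistent with column 1 (J + C ≡ I (mod 10), carry-in 0) — take it, so C=2.
Step 4. [col 1: J + C ≡ I (mod 10)] column 1: given J=5, C=2, carry-in 0, and digits 1,2,5 already taken and all letters distinct, J+C≡I (mod 10) forces I=7. So I=7.
Step 5. [col 2: H + R ≡ H (mod 10)] column 2 reads H+R+carry(0)=H with H=1; with digits 1,2,5,7 already taken and all letters distinct, the only value for R is 0. So R=0.
Step 6. [col 3: E + A ≡ C (mod 10)] A=9 is one option consistent with column 3 (E + A ≡ C (mod 10), carry-in 0) — take it. So A=9.
Step 7. [col 3: E + A ≡ C (mod 10)] column 3: given A=9, C=2, carry-in 0, and digits 0,1,2,5,7,9 already taken and all letters distinct, E+A≡C (mod 10) forces E=3, so E=3.
Step 8. [col 5: V + A ≡ J (mod 10)] column 5: given A=9, J=5, carry-in 0, and digits 0,1,2,3,5,7,9 already taken and all letters distinct, V+A≡J (mod 10) forces V=6, so V=6.

Answer: A=9, C=2, E=3, H=1, I=7, J=5, R=0, V=6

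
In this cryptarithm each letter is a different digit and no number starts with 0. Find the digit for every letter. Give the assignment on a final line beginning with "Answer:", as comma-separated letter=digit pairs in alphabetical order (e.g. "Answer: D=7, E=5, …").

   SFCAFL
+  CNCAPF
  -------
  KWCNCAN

Step 1. [K] adding two 6-digit numbers gives at most 6+1 digits, and here it does — K is that final carry and must be 1, so K=1.
Step 2. [col 1: L + F ≡ N (mod 10)] N=0 is one option consistent with column 1 (L + F ≡ N (mod 10), carry-in 0) — take it. So N=0.
Step 3. [col 1: L + F ≡ N (mod 10)] several values work for L in column 1 (L + F ≡ N (mod 10), carry-in 0); try L=6 ⇒ L=6.
Step 4. [col 1: L + F ≡ N (mod 10)] column 1: given L=6, N=0, carry-in 0, and digits 0,1,6 already taken and all letters distinct, L+F≡N (mod 10) forces F=4 ⇒ F=4.
Step 5. [col 2: F + P ≡ A (mod 10)] no forcing yet in column 2 (carry-in 1); A=2 is free and consistent — try it. So A=2.
Step 6. [col 2: F + P ≡ A (mod 10)] in column 2 we have F+P≡A with carry-in 1; given F=4, A=2 and digits 0,1,2,4,6 already taken and all letters distinct, that pins P to 7, so P=7.
Step 7. [col 3: A + A ≡ C (mod 10)] column 3 reads A+A+carry(1)=C with A=2; with digits 0,1,2,4,6,7 already taken and all letters distinct, the only value for C is 5, so C=5.
Step 8. [col 6: S + C ≡ W (mod 10)] no forcing yet in column 6 (carry-in 0); W=3 is free and consistent — try it. So W=3.
Step 9. [col 6: S + C ≡ W (mod 10)] column 6: given C=5, W=3, carry-in 0, and digits 0,1,2,3,4,5,6,7 already taken and all letters distinct, S+C≡W (mod 10) forces S=8, so S=8.

Answer: A=2, C=5, F=4, K=1, L=6, N=0, P=7, S=8, W=3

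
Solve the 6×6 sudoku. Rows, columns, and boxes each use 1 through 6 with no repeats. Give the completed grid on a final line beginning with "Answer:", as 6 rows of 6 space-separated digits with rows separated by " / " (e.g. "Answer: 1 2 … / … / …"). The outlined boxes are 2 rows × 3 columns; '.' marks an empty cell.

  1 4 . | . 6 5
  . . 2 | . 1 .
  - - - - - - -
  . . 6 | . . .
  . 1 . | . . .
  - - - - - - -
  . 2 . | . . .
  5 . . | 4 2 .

Step 1. [r2c4∈{3}] nothing but 3 survives at r2c4 ⇒ r2c4=3.
Step 2. [r4c3∈{3,4,5}] col 3 places 5 nowhere but r4c3. So r4c3=5.
Step 3. [r3c2∈{3}] r3c2 is down to just 3. So r3c2=3.
Step 4. [r5c1∈{3,4,6}] 3 has one home in col 1: r5c1, so r5c1=3.
Step 5. [r6c6∈{1,3,6}] r6c6 is the only open cell in row 6 admitting 3. So r6c6=3.
Step 6. [r5c5∈{5}] only 5 remains possible at r5c5, so r5c5=5.
Step 7. [r3c5∈{4}] r3c5 has the single candidate 4 ⇒ r3c5=4.
Step 8. [r3c1∈{2}] only 2 remains possible at r3c1 ⇒ r3c1=2.
Step 9. [r3c6∈{1}] nothing but 1 survives at r3c6. So r3c6=1.
Step 10. [r5c4∈{1,6}] col 4 places 1 nowhere but r5c4. So r5c4=1.
Step 11. [r4c6∈{2,6}] 2 has one home in col 6: r4c6 ⇒ r4c6=2.
Step 12. [r6c2∈{6}] only 6 remains possible at r6c2 ⇒ r6c2=6.
Step 13. [r1c3∈{3}] r1c3 has the single candidate 3. So r1c3=3.
Step 14. [r4c1∈{4}] r4c1 has the single candidate 4 ⇒ r4c1=4.
Step 15. [r4c5∈{3}] r4c5's peers cover all but 3 ⇒ r4c5=3.
Step 16. [r6c3∈{1}] r6c3 has the single candidate 1 ⇒ r6c3=1.
Step 17. [r2c6∈{4}] r2c6's peers cover all but 4, so r2c6=4.
Step 18. [r5c6∈{6}] r5c6 is down to just 6, so r5c6=6.
Step 19. [r3c4∈{5}] only 5 remains possible at r3c4, so r3c4=5.
Step 20. [r4c4∈{6}] nothing but 6 survives at r4c4 ⇒ r4c4=6.
Step 21. [r2c1∈{6}] only 6 remains possible at r2c1, so r2c1=6.
Step 22. [r1c4∈{2}] r1c4's peers cover all but 2, so r1c4=2.
Step 23. [r2c2∈{5}] r2c2's peers cover all but 5. So r2c2=5.
Step 24. [r5c3∈{4}] nothing but 4 survives at r5c3. So r5c3=4.

Answer: 1 4 3 2 6 5 / 6 5 2 3 1 4 / 2 3 6 5 4 1 / 4 1 5 6 3 2 / 3 2 4 1 5 6 / 5 6 1 4 2 3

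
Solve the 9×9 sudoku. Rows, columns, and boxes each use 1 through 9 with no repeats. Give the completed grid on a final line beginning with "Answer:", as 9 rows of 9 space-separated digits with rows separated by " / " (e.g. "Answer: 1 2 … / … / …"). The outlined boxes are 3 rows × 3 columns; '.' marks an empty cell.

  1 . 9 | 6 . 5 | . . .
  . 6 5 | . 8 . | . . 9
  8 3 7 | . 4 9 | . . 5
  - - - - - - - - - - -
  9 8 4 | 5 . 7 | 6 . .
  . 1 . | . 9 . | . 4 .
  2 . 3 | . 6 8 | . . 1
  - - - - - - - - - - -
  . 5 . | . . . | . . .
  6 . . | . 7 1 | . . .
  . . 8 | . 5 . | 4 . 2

Step 1. [r9c8∈{1,3,6,7,9}] row 9 places 1 nowhere but r9c8. So r9c8=1.
Step 2. [r4c9∈{3}] nothing but 3 survives at r4c9. So r4c9=3.
Step 3. [r8c9∈{8}] r8c9 has the single candidate 8 ⇒ r8c9=8.
Step 4. [r7c6∈{2,3,4,6}] across col 6, 4 lands solely at r7c6 ⇒ r7c6=4.
Step 5. [r5c9∈{7}] only 7 remains possible at r5c9, so r5c9=7.
Step 6. [r2c4∈{1,2,3,7}] col 4 places 7 nowhere but r2c4 ⇒ r2c4=7.
Step 7. [r1c2∈{2,4}] box 1 places 2 nowhere but r1c2, so r1c2=2.
Step 8. [r1c5∈{3}] r1c5 has the single candidate 3 ⇒ r1c5=3.
Step 9. [r4c8∈{2}] r4c8's peers cover all but 2 ⇒ r4c8=2.
Step 10. [r7c5∈{2}] only 2 remains possible at r7c5, so r7c5=2.
Step 11. [r2c7∈{1,2,3}] across row 2, 1 lands solely at r2c7 ⇒ r2c7=1.
Step 12. [r1c8∈{7,8}] col 8 places 8 nowhere but r1c8 ⇒ r1c8=8.
Step 13. [r7c8∈{3,6,7,9}] in col 8, 7 fits only at r7c8. So r7c8=7.
Step 14. [r7c1∈{3}] r7c1 has the single candidate 3 ⇒ r7c1=3.
Step 15. [r8c7∈{3,5,9}] 3 has one home in col 7: r8c7 ⇒ r8c7=3.
Step 16. [r8c4∈{9}] only 9 remains possible at r8c4. So r8c4=9.
Step 17. [r2c6∈{2}] only 2 remains possible at r2c6 ⇒ r2c6=2.
Step 18. [r9c4∈{3}] nothing but 3 survives at r9c4. So r9c4=3.
Step 19. [r6c8∈{5,9}] col 8 places 9 nowhere but r6c8, so r6c8=9.
Step 20. [r9c2∈{7,9}] 9 has one home in row 9: r9c2 ⇒ r9c2=9.
Step 21. [r6c7∈{5}] r6c7 is down to just 5 ⇒ r6c7=5.
Step 22. [r9c1∈{7}] nothing but 7 survives at r9c1. So r9c1=7.
Step 23. [r3c7∈{2}] r3c7's peers cover all but 2, so r3c7=2.
Step 24. [r7c7∈{9}] nothing but 9 survives at r7c7. So r7c7=9.
Step 25. [r4c5∈{1}] r4c5 is down to just 1, so r4c5=1.
Step 26. [r6c2∈{7}] nothing but 7 survives at r6c2 ⇒ r6c2=7.
Step 27. [r3c8∈{6}] r3c8 is down to just 6. So r3c8=6.
Step 28. [r6c4∈{4}] r6c4's peers cover all but 4. So r6c4=4.
Step 29. [r2c8∈{3}] r2c8 is down to just 3. So r2c8=3.
Step 30. [r9c6∈{6}] r9c6 is down to just 6 ⇒ r9c6=6.
Step 31. [r2c1∈{4}] r2c1 is down to just 4 ⇒ r2c1=4.
Step 32. [r5c7∈{8}] r5c7 has the single candidate 8. So r5c7=8.
Step 33. [r1c7∈{7}] r1c7 is down to just 7, so r1c7=7.
Step 34. [r8c2∈{4}] r8c2 is down to just 4. So r8c2=4.
Step 35. [r3c4∈{1}] nothing but 1 survives at r3c4, so r3c4=1.
Step 36. [r1c9∈{4}] only 4 remains possible at r1c9, so r1c9=4.
Step 37. [r5c3∈{6}] only 6 remains possible at r5c3 ⇒ r5c3=6.
Step 38. [r5c1∈{5}] r5c1's peers cover all but 5. So r5c1=5.
Step 39. [r8c3∈{2}] nothing but 2 survives at r8c3. So r8c3=2.
Step 40. [r5c4∈{2}] r5c4 is down to just 2 ⇒ r5c4=2.
Step 41. [r7c9∈{6}] r7c9's peers cover all but 6. So r7c9=6.
Step 42. [r7c3∈{1}] only 1 remains possible at r7c3, so r7c3=1.
Step 43. [r8c8∈{5}] r8c8 has the single candidate 5, so r8c8=5.
Step 44. [r7c4∈{8}] r7c4 has the single candidate 8, so r7c4=8.
Step 45. [r5c6∈{3}] r5c6 is down to just 3. So r5c6=3.

Answer: 1 2 9 6 3 5 7 8 4 / 4 6 5 7 8 2 1 3 9 / 8 3 7 1 4 9 2 6 5 / 9 8 4 5 1 7 6 2 3 / 5 1 6 2 9 3 8 4 7 / 2 7 3 4 6 8 5 9 1 / 3 5 1 8 2 4 9 7 6 / 6 4 2 9 7 1 3 5 8 / 7 9 8 3 5 6 4 1 2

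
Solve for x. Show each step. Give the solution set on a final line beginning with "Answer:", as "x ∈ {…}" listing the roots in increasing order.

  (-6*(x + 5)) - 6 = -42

Step 1. [(-6*(x + 5)) - 6 = -42] -6 is outermost — add 6 both sides ⇒ sub: -6*(x + 5) = -36.
Step 2. [-6*(x + 5) = -36] -6 out front; divide by -6, so div: x + 5 = 6.
Step 3. [x + 5 = 6] the outer +5 inverts by subtracting 5 ⇒ sub: x = 1.

Answer: x ∈ {1}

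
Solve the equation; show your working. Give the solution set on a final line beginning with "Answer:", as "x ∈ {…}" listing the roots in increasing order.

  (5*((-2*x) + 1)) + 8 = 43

Step 1. [(5*((-2*x) + 1)) + 8 = 43] peel the +8: subtract 8 from each side, so sub: 5*((-2*x) + 1) = 35.
Step 2. [5*((-2*x) + 1) = 35] leading coefficient 5: divide by 5 ⇒ div: (-2*x) + 1 = 7.
Step 3. [(-2*x) + 1 = 7] the outer +1 inverts by subtracting 1, so sub: -2*x = 6.
Step 4. [-2*x = 6] -2·(inner) — divide through by -2 ⇒ div: x = -3.

Answer: x ∈ {-3}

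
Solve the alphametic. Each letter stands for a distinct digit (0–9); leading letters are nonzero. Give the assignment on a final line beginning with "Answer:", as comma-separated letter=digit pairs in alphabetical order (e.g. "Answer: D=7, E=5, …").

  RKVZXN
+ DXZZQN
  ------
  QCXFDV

Step 1. [col 1: N + N ≡ V (mod 10)] no forcing yet in column 1 (carry-in 0); V=8 is free and consistent — try it ⇒ V=8.
Step 2. [col 1: N + N ≡ V (mod 10)] several values work for N in column 1 (N + N ≡ V (mod 10), carry-in 0); try N=9 ⇒ N=9.
Step 3. [col 2: X + Q ≡ D (mod 10)] Q=4 is one option consistent with column 2 (X + Q ≡ D (mod 10), carry-in 1) — take it, so Q=4.
Step 4. [col 2: X + Q ≡ D (mod 10)] no forcing yet in column 2 (carry-in 1); X=6 is free and consistent — try it, so X=6.
Step 5. [col 2: X + Q ≡ D (mod 10)] column 2 reads X+Q+carry(1)=D with X=6, Q=4; with digits 4,6,8,9 already taken and all letters distinct, the only value for D is 1. So D=1.
Step 6. [col 3: Z + Z ≡ F (mod 10)] column 3 (Z + Z ≡ F (mod 10), carry-in 1) doesn't pin Z yet; pick Z=7 and continue ⇒ Z=7.
Step 7. [col 3: Z + Z ≡ F (mod 10)] column 3 reads Z+Z+carry(1)=F with Z=7; with digits 1,4,6,7,8,9 already taken and all letters distinct, the only value for F is 5 ⇒ F=5.
Step 8. [col 5: K + X ≡ C (mod 10)] from column 5 (X=6, carry-in 1, digits 1,4,5,6,7,8,9 already taken and all letters distinct): K must equal 3, so K=3.
Step 9. [col 5: K + X ≡ C (mod 10)] column 5: given K=3, X=6, carry-in 1, and digits 1,3,4,5,6,7,8,9 already taken and all letters distinct, K+X≡C (mod 10) forces C=0, so C=0.
Step 10. [col 6: R + D ≡ Q (mod 10)] column 6: given D=1, Q=4, carry-in 1, and digits 0,1,3,4,5,6,7,8,9 already taken and all letters distinct, R+D≡Q (mod 10) forces R=2. So R=2.

Answer: C=0, D=1, F=5, K=3, N=9, Q=4, R=2, V=8, X=6, Z=7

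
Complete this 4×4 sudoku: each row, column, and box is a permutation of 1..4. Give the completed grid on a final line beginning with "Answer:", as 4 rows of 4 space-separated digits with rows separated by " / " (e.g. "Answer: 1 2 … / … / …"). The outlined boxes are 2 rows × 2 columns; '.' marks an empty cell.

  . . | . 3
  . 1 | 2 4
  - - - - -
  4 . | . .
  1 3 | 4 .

Step 1. [r3c4∈{1,2}] across col 4, 1 lands solely at r3c4, so r3c4=1.
Step 2. [r1c2∈{2,4}] across row 1, 4 lands solely at r1c2, so r1c2=4.
Step 3. [r1c3∈{1}] r1c3's peers cover all but 1 ⇒ r1c3=1.
Step 4. [r1c1∈{2}] nothing but 2 survives at r1c1. So r1c1=2.
Step 5. [r3c2∈{2}] r3c2's peers cover all but 2. So r3c2=2.
Step 6. [r2c1∈{3}] only 3 remains possible at r2c1, so r2c1=3.
Step 7. [r4c4∈{2}] only 2 remains possible at r4c4. So r4c4=2.
Step 8. [r3c3∈{3}] r3c3 is down to just 3 ⇒ r3c3=3.

Answer: 2 4 1 3 / 3 1 2 4 / 4 2 3 1 / 1 3 4 2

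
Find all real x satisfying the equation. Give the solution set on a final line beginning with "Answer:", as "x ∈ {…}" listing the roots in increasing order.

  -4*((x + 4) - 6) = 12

Step 1. [-4*((x + 4) - 6) = 12] leading coefficient -4: divide by -4. So div: (x + 4) - 6 = -3.
Step 2. [(x + 4) - 6 = -3] -6 is outermost — add 6 both sides, so sub: x + 4 = 3.
Step 3. [x + 4 = 3] 4 comes off first (subtract 4) ⇒ sub: x = -1.

Answer: x ∈ {-1}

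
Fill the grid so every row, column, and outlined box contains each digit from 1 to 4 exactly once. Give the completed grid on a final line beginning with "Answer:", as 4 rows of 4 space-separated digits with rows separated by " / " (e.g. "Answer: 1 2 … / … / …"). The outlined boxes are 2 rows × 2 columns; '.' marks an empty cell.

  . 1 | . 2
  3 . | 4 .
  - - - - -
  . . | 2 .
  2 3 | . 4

Step 1. [r3c1∈{1,4}] in col 1, 1 fits only at r3c1 ⇒ r3c1=1.
Step 2. [r2c4∈{1}] r2c4's peers cover all but 1. So r2c4=1.
Step 3. [r1c1∈{4}] r1c1 has the single candidate 4, so r1c1=4.
Step 4. [r3c2∈{4}] r3c2's peers cover all but 4, so r3c2=4.
Step 5. [r3c4∈{3}] r3c4 is down to just 3. So r3c4=3.
Step 6. [r1c3∈{3}] r1c3 has the single candidate 3. So r1c3=3.
Step 7. [r2c2∈{2}] r2c2's peers cover all but 2 ⇒ r2c2=2.
Step 8. [r4c3∈{1}] only 1 remains possible at r4c3. So r4c3=1.

Answer: 4 1 3 2 / 3 2 4 1 / 1 4 2 3 / 2 3 1 4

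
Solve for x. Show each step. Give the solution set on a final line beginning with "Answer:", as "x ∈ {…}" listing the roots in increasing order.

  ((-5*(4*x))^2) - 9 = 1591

Step 1. [((-5*(4*x))^2) - 9 = 1591] the outer -9 inverts by adding 9. So sub: (-5*(4*x))^2 = 1600.
Step 2. [(-5*(4*x))^2 = 1600] √ both sides: 1600 ≥ 0 gives two branches. So sqrt: -5*(4*x) = 40 or -40.
Step 3. [-5*(4*x) = 40 or -40] LHS = -5·(…); ÷-5 both sides, so div: 4*x = -8 or 8.
Step 4. [4*x = -8 or 8] divide by the outer 4, so div: x = -2 or 2.

Answer: x ∈ {-2, 2}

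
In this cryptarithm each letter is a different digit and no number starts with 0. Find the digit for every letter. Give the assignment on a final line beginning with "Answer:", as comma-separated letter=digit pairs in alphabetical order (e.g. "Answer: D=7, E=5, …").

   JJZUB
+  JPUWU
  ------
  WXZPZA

Step 1. [W] adding two 5-digit numbers gives at most 5+1 digits, and here it does — W is that final carry and must be 1 ⇒ W=1.
Step 2. [col 1: B + U ≡ A (mod 10)] several values work for B in column 1 (B + U ≡ A (mod 10), carry-in 0); try B=4 ⇒ B=4.
Step 3. [col 1: B + U ≡ A (mod 10)] column 1 (B + U ≡ A (mod 10), carry-in 0) doesn't pin A yet; pick A=6 and continue ⇒ A=6.
Step 4. [col 1: B + U ≡ A (mod 10)] column 1 reads B+U+carry(0)=A with B=4, A=6; with digits 1,4,6 already taken and all letters distinct, the only value for U is 2 ⇒ U=2.
Step 5. [col 2: U + W ≡ Z (mod 10)] from column 2 (U=2, W=1, carry-in 0, digits 1,2,4,6 already taken and all letters distinct): Z must equal 3, so Z=3.
Step 6. [col 3: Z + U ≡ P (mod 10)] in column 3 we have Z+U≡P with carry-in 0; given Z=3, U=2 and digits 1,2,3,4,6 already taken and all letters distinct, that pins P to 5, so P=5.
Step 7. [col 4: J + P ≡ Z (mod 10)] column 4: given P=5, Z=3, carry-in 0, and digits 1,2,3,4,5,6 already taken and all letters distinct, J+P≡Z (mod 10) forces J=8. So J=8.
Step 8. [col 5: J + J ≡ X (mod 10)] in column 5 we have J+J≡X with carry-in 1; given J=8 and digits 1,2,3,4,5,6,8 already taken and all letters distinct, that pins X to 7 ⇒ X=7.

Answer: A=6, B=4, J=8, P=5, U=2, W=1, X=7, Z=3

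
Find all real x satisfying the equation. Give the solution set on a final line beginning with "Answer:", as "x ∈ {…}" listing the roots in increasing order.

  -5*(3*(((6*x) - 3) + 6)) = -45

Step 1. [-5*(3*(((6*x) - 3) + 6)) = -45] -5 out front; divide by -5. So div: 3*(((6*x) - 3) + 6) = 9.
Step 2. [3*(((6*x) - 3) + 6) = 9] 3 out front; divide by 3 ⇒ div: ((6*x) - 3) + 6 = 3.
Step 3. [((6*x) - 3) + 6 = 3] subtract 6: x sits inside (… + 6). So sub: (6*x) - 3 = -3.
Step 4. [(6*x) - 3 = -3] -3 is outermost — add 3 both sides ⇒ sub: 6*x = 0.
Step 5. [6*x = 0] divide by the outer 6. So div: x = 0.

Answer: x ∈ {0}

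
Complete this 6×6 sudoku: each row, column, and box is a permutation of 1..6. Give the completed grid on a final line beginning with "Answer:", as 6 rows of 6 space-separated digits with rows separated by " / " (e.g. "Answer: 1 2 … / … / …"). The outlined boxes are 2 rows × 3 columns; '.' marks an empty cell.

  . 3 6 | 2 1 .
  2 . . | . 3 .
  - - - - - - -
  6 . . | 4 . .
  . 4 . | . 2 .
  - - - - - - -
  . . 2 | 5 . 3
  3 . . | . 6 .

Step 1. [r6c4∈{1}] r6c4 is down to just 1. So r6c4=1.
Step 2. [r3c5∈{5}] r3c5's peers cover all but 5, so r3c5=5.
Step 3. [r3c6∈{1}] r3c6 is down to just 1 ⇒ r3c6=1.
Step 4. [r6c2∈{5}] nothing but 5 survives at r6c2, so r6c2=5.
Step 5. [r6c3∈{4}] r6c3's peers cover all but 4, so r6c3=4.
Step 6. [r2c6∈{4,5,6}] in row 2, 4 fits only at r2c6. So r2c6=4.
Step 7. [r2c3∈{1,5}] in row 2, 5 fits only at r2c3 ⇒ r2c3=5.
Step 8. [r5c1∈{1}] r5c1 is down to just 1, so r5c1=1.
Step 9. [r4c4∈{3,6}] r4c4 is the only open cell in col 4 admitting 3, so r4c4=3.
Step 10. [r3c3∈{3}] nothing but 3 survives at r3c3. So r3c3=3.
Step 11. [r1c1∈{4}] only 4 remains possible at r1c1, so r1c1=4.
Step 12. [r2c2∈{1}] r2c2 is down to just 1. So r2c2=1.
Step 13. [r5c5∈{4}] nothing but 4 survives at r5c5 ⇒ r5c5=4.
Step 14. [r4c6∈{6}] r4c6 is down to just 6 ⇒ r4c6=6.
Step 15. [r4c3∈{1}] r4c3's peers cover all but 1 ⇒ r4c3=1.
Step 16. [r4c1∈{5}] nothing but 5 survives at r4c1, so r4c1=5.
Step 17. [r3c2∈{2}] only 2 remains possible at r3c2. So r3c2=2.
Step 18. [r1c6∈{5}] only 5 remains possible at r1c6. So r1c6=5.
Step 19. [r6c6∈{2}] only 2 remains possible at r6c6, so r6c6=2.
Step 20. [r2c4∈{6}] nothing but 6 survives at r2c4. So r2c4=6.
Step 21. [r5c2∈{6}] only 6 remains possible at r5c2, so r5c2=6.

Answer: 4 3 6 2 1 5 / 2 1 5 6 3 4 / 6 2 3 4 5 1 / 5 4 1 3 2 6 / 1 6 2 5 4 3 / 3 5 4 1 6 2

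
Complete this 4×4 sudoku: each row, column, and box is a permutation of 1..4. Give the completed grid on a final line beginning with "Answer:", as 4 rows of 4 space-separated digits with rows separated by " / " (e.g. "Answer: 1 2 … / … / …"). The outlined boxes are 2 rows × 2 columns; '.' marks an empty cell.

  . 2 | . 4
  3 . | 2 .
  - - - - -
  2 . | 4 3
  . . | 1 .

Step 1. [r2c2∈{1,4}] across row 2, 4 lands solely at r2c2. So r2c2=4.
Step 2. [r4c4∈{2}] r4c4's peers cover all but 2 ⇒ r4c4=2.
Step 3. [r4c1∈{4}] r4c1 has the single candidate 4 ⇒ r4c1=4.
Step 4. [r4c2∈{3}] only 3 remains possible at r4c2 ⇒ r4c2=3.
Step 5. [r1c3∈{3}] r1c3 is down to just 3, so r1c3=3.
Step 6. [r3c2∈{1}] only 1 remains possible at r3c2, so r3c2=1.
Step 7. [r1c1∈{1}] r1c1 is down to just 1. So r1c1=1.
Step 8. [r2c4∈{1}] r2c4's peers cover all but 1. So r2c4=1.

Answer: 1 2 3 4 / 3 4 2 1 / 2 1 4 3 / 4 3 1 2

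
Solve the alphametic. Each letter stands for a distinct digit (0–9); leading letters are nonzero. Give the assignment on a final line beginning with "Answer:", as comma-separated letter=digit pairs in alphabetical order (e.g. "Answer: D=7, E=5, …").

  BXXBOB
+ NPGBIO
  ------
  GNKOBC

Step 1. [col 1: B + O ≡ C (mod 10)] column 1 (B + O ≡ C (mod 10), carry-in 0) doesn't pin C yet; pick C=4 and continue ⇒ C=4.
Step 2. [col 1: B + O ≡ C (mod 10)] column 1 (B + O ≡ C (mod 10), carry-in 0) doesn't pin O yet; pick O=3 and continue ⇒ O=3.
Step 3. [col 1: B + O ≡ C (mod 10)] column 1: given O=3, C=4, carry-in 0, and digits 3,4 already taken and all letters distinct, B+O≡C (mod 10) forces B=1 ⇒ B=1.
Step 4. [col 2: O + I ≡ B (mod 10)] in column 2 we have O+I≡B with carry-in 0; given O=3, B=1 and digits 1,3,4 already taken and all letters distinct, that pins I to 8 ⇒ I=8.
Step 5. [col 4: X + G ≡ K (mod 10)] several values work for X in column 4 (X + G ≡ K (mod 10), carry-in 0); try X=5. So X=5.
Step 6. [col 4: X + G ≡ K (mod 10)] several values work for K in column 4 (X + G ≡ K (mod 10), carry-in 0); try K=2 ⇒ K=2.
Step 7. [col 4: X + G ≡ K (mod 10)] column 4 reads X+G+carry(0)=K with X=5, K=2; with digits 1,2,3,4,5,8 already taken and all letters distinct, the only value for G is 7. So G=7.
Step 8. [col 5: X + P ≡ N (mod 10)] column 5 reads X+P+carry(1)=N with X=5; with digits 1,2,3,4,5,7,8 already taken and all letters distinct, the only value for N is 6. So N=6.
Step 9. [col 5: X + P ≡ N (mod 10)] column 5 reads X+P+carry(1)=N with X=5, N=6; with digits 1,2,3,4,5,6,7,8 already taken and all letters distinct, the only value for P is 0 ⇒ P=0.

Answer: B=1, C=4, G=7, I=8, K=2, N=6, O=3, P=0, X=5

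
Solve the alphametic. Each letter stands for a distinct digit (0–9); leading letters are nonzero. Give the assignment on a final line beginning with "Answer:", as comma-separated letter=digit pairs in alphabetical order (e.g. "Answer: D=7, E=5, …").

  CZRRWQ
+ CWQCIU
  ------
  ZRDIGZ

Step 1. [col 1: Q + U ≡ Z (mod 10)] U=9 is one option consistent with column 1 (Q + U ≡ Z (mod 10), carry-in 0) — take it. So U=9.
Step 2. [col 1: Q + U ≡ Z (mod 10)] Q=8 is one option consistent with column 1 (Q + U ≡ Z (mod 10), carry-in 0) — take it. So Q=8.
Step 3. [col 1: Q + U ≡ Z (mod 10)] column 1: given Q=8, U=9, carry-in 0, and digits 8,9 already taken and all letters distinct, Q+U≡Z (mod 10) forces Z=7, so Z=7.
Step 4. [col 2: W + I ≡ G (mod 10)] column 2 (W + I ≡ G (mod 10), carry-in 1) doesn't pin G yet; pick G=1 and continue ⇒ G=1.
Step 5. [col 2: W + I ≡ G (mod 10)] I=6 is one option consistent with column 2 (W + I ≡ G (mod 10), carry-in 1) — take it, so I=6.
Step 6. [col 2: W + I ≡ G (mod 10)] in column 2 we have W+I≡G with carry-in 1; given I=6, G=1 and digits 1,6,7,8,9 already taken and all letters distinct, that pins W to 4, so W=4.
Step 7. [col 3: R + C ≡ I (mod 10)] C=3 is one option consistent with column 3 (R + C ≡ I (mod 10), carry-in 1) — take it, so C=3.
Step 8. [col 3: R + C ≡ I (mod 10)] in column 3 we have R+C≡I with carry-in 1; given C=3, I=6 and digits 1,3,4,6,7,8,9 already taken and all letters distinct, that pins R to 2, so R=2.
Step 9. [col 4: R + Q ≡ D (mod 10)] from column 4 (R=2, Q=8, carry-in 0, digits 1,2,3,4,6,7,8,9 already taken and all letters distinct): D must equal 0, so D=0.

Answer: C=3, D=0, G=1, I=6, Q=8, R=2, U=9, W=4, Z=7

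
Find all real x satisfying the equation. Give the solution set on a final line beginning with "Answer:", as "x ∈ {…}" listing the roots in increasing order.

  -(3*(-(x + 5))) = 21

Step 1. [-(3*(-(x + 5))) = 21] flip signs both sides, so neg: 3*(-(x + 5)) = -21.
Step 2. [3*(-(x + 5)) = -21] LHS = 3·(…); ÷3 both sides, so div: -(x + 5) = -7.
Step 3. [-(x + 5) = -7] leading − — multiply by −1. So neg: x + 5 = 7.
Step 4. [x + 5 = 7] subtract 5: x sits inside (… + 5). So sub: x = 2.

Answer: x ∈ {2}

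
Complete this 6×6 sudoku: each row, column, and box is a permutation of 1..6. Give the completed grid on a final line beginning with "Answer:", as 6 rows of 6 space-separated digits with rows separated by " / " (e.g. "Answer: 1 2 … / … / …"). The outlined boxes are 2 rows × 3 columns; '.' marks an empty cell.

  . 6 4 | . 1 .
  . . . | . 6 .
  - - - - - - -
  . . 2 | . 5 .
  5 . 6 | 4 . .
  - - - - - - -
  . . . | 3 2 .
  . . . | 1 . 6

Step 1. [r5c6∈{4,5}] box 6 places 5 nowhere but r5c6 ⇒ r5c6=5.
Step 2. [r4c6∈{1,2,3}] in row 4, 2 fits only at r4c6, so r4c6=2.
Step 3. [r4c2∈{1,3}] row 4 places 1 nowhere but r4c2 ⇒ r4c2=1.
Step 4. [r5c2∈{4}] r5c2 is down to just 4 ⇒ r5c2=4.
Step 5. [r3c2∈{3}] only 3 remains possible at r3c2 ⇒ r3c2=3.
Step 6. [r5c3∈{1}] r5c3 is down to just 1, so r5c3=1.
Step 7. [r2c1∈{1,2,3}] r2c1 is the only open cell in row 2 admitting 1 ⇒ r2c1=1.
Step 8. [r1c4∈{2,5}] row 1 places 5 nowhere but r1c4. So r1c4=5.
Step 9. [r1c1∈{2,3}] 2 has one home in row 1: r1c1, so r1c1=2.
Step 10. [r2c3∈{3,5}] r2c3 is the only open cell in box 1 admitting 3, so r2c3=3.
Step 11. [r2c2∈{5}] r2c2's peers cover all but 5, so r2c2=5.
Step 12. [r3c1∈{4}] r3c1 has the single candidate 4. So r3c1=4.
Step 13. [r2c6∈{4}] r2c6 is down to just 4. So r2c6=4.
Step 14. [r6c5∈{4}] nothing but 4 survives at r6c5. So r6c5=4.
Step 15. [r3c6∈{1}] only 1 remains possible at r3c6, so r3c6=1.
Step 16. [r4c5∈{3}] r4c5 has the single candidate 3. So r4c5=3.
Step 17. [r3c4∈{6}] r3c4 is down to just 6, so r3c4=6.
Step 18. [r1c6∈{3}] nothing but 3 survives at r1c6. So r1c6=3.
Step 19. [r5c1∈{6}] r5c1 has the single candidate 6 ⇒ r5c1=6.
Step 20. [r6c3∈{5}] only 5 remains possible at r6c3 ⇒ r6c3=5.
Step 21. [r2c4∈{2}] only 2 remains possible at r2c4 ⇒ r2c4=2.
Step 22. [r6c1∈{3}] nothing but 3 survives at r6c1. So r6c1=3.
Step 23. [r6c2∈{2}] nothing but 2 survives at r6c2 ⇒ r6c2=2.

Answer: 2 6 4 5 1 3 / 1 5 3 2 6 4 / 4 3 2 6 5 1 / 5 1 6 4 3 2 / 6 4 1 3 2 5 / 3 2 5 1 4 6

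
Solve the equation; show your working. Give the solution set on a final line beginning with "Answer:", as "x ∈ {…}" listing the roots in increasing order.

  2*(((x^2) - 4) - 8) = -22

Step 1. [2*(((x^2) - 4) - 8) = -22] divide by the outer 2, so div: ((x^2) - 4) - 8 = -11.
Step 2. [((x^2) - 4) - 8 = -11] -8 is outermost — add 8 both sides. So sub: (x^2) - 4 = -3.
Step 3. [(x^2) - 4 = -3] 4 comes off first (add 4), so sub: x^2 = 1.
Step 4. [x^2 = 1] √ both sides: 1 ≥ 0 gives two branches, so sqrt: x = 1 or -1.

Answer: x ∈ {-1, 1}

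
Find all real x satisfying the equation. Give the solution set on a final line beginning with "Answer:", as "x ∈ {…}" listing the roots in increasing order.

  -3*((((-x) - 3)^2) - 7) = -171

Step 1. [-3*((((-x) - 3)^2) - 7) = -171] -3 out front; divide by -3 ⇒ div: (((-x) - 3)^2) - 7 = 57.
Step 2. [(((-x) - 3)^2) - 7 = 57] 7 comes off first (add 7), so sub: ((-x) - 3)^2 = 64.
Step 3. [((-x) - 3)^2 = 64] √ both sides: 64 ≥ 0 gives two branches ⇒ sqrt: (-x) - 3 = 8 or -8.
Step 4. [(-x) - 3 = 8 or -8] -3 is outermost — add 3 both sides, so sub: -x = 11 or -5.
Step 5. [-x = 11 or -5] flip signs both sides. So neg: x = -11 or 5.

Answer: x ∈ {-11, 5}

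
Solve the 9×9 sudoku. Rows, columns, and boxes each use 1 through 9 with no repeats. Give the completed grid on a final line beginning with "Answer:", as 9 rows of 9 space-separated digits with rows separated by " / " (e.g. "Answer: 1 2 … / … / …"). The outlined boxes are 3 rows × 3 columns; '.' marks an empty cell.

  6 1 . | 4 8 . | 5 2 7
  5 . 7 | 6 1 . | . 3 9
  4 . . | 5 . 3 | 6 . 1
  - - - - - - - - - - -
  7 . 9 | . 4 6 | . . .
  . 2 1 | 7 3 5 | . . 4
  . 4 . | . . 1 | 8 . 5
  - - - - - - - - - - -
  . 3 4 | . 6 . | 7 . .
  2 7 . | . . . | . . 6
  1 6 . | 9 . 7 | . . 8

Step 1. [r7c8∈{1,5,9}] in row 7, 5 fits only at r7c8. So r7c8=5.
Step 2. [r9c7∈{2,3,4}] row 9 places 3 nowhere but r9c7 ⇒ r9c7=3.
Step 3. [r9c5∈{2,5}] row 9 places 2 nowhere but r9c5. So r9c5=2.
Step 4. [r4c4∈{2,8}] across box 5, 8 lands solely at r4c4, so r4c4=8.
Step 5. [r5c7∈{9}] r5c7's peers cover all but 9. So r5c7=9.
Step 6. [r8c6∈{4,8}] r8c6 is the only open cell in col 6 admitting 4, so r8c6=4.
Step 7. [r8c7∈{1}] r8c7's peers cover all but 1. So r8c7=1.
Step 8. [r8c3∈{5,8}] in row 8, 8 fits only at r8c3. So r8c3=8.
Step 9. [r3c2∈{8,9}] in col 2, 9 fits only at r3c2, so r3c2=9.
Step 10. [r6c3∈{3,6}] across col 3, 6 lands solely at r6c3, so r6c3=6.
Step 11. [r7c9∈{2}] r7c9 is down to just 2, so r7c9=2.
Step 12. [r3c8∈{8}] only 8 remains possible at r3c8 ⇒ r3c8=8.
Step 13. [r8c4∈{3}] only 3 remains possible at r8c4. So r8c4=3.
Step 14. [r1c6∈{9}] only 9 remains possible at r1c6. So r1c6=9.
Step 15. [r9c8∈{4}] r9c8 is down to just 4 ⇒ r9c8=4.
Step 16. [r8c5∈{5}] nothing but 5 survives at r8c5. So r8c5=5.
Step 17. [r7c6∈{8}] r7c6 is down to just 8. So r7c6=8.
Step 18. [r4c8∈{1}] nothing but 1 survives at r4c8 ⇒ r4c8=1.
Step 19. [r6c4∈{2}] r6c4 is down to just 2. So r6c4=2.
Step 20. [r7c1∈{9}] r7c1's peers cover all but 9. So r7c1=9.
Step 21. [r6c8∈{7}] r6c8 has the single candidate 7, so r6c8=7.
Step 22. [r3c3∈{2}] nothing but 2 survives at r3c3 ⇒ r3c3=2.
Step 23. [r8c8∈{9}] nothing but 9 survives at r8c8 ⇒ r8c8=9.
Step 24. [r3c5∈{7}] r3c5 has the single candidate 7. So r3c5=7.
Step 25. [r6c1∈{3}] only 3 remains possible at r6c1. So r6c1=3.
Step 26. [r2c6∈{2}] r2c6 is down to just 2 ⇒ r2c6=2.
Step 27. [r4c2∈{5}] only 5 remains possible at r4c2, so r4c2=5.
Step 28. [r2c2∈{8}] r2c2's peers cover all but 8 ⇒ r2c2=8.
Step 29. [r6c5∈{9}] r6c5 has the single candidate 9, so r6c5=9.
Step 30. [r5c8∈{6}] r5c8's peers cover all but 6 ⇒ r5c8=6.
Step 31. [r4c7∈{2}] r4c7 is down to just 2. So r4c7=2.
Step 32. [r2c7∈{4}] r2c7 has the single candidate 4. So r2c7=4.
Step 33. [r1c3∈{3}] r1c3 is down to just 3, so r1c3=3.
Step 34. [r9c3∈{5}] r9c3 is down to just 5, so r9c3=5.
Step 35. [r7c4∈{1}] r7c4 has the single candidate 1. So r7c4=1.
Step 36. [r5c1∈{8}] r5c1 is down to just 8, so r5c1=8.
Step 37. [r4c9∈{3}] r4c9 has the single candidate 3 ⇒ r4c9=3.

Answer: 6 1 3 4 8 9 5 2 7 / 5 8 7 6 1 2 4 3 9 / 4 9 2 5 7 3 6 8 1 / 7 5 9 8 4 6 2 1 3 / 8 2 1 7 3 5 9 6 4 / 3 4 6 2 9 1 8 7 5 / 9 3 4 1 6 8 7 5 2 / 2 7 8 3 5 4 1 9 6 / 1 6 5 9 2 7 3 4 8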